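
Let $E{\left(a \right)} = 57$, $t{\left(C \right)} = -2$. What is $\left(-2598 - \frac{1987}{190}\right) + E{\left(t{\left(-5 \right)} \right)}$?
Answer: $- \frac{484777}{190} \approx -2551.5$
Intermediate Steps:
$\left(-2598 - \frac{1987}{190}\right) + E{\left(t{\left(-5 \right)} \right)} = \left(-2598 - \frac{1987}{190}\right) + 57 = - \frac{495607}{190} + 57 = - \frac{484777}{190}$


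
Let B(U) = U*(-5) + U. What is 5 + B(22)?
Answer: -83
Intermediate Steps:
B(U) = -4*U (B(U) = -5*U + U = -4*U)
5 + B(22) = 5 - 4*22 = 5 - 88 = -83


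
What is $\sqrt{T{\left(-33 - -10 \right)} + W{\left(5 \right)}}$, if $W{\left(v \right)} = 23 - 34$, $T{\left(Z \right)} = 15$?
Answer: $2$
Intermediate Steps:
$W{\left(v \right)} = -11$ ($W{\left(v \right)} = 23 - 34 = -11$)
$\sqrt{T{\left(-33 - -10 \right)} + W{\left(5 \right)}} = \sqrt{15 - 11} = \sqrt{4} = 2$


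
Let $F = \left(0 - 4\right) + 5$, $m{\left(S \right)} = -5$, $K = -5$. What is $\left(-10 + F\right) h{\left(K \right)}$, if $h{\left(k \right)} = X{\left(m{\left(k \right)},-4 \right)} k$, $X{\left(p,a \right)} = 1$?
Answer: $45$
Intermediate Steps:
$h{\left(k \right)} = k$ ($h{\left(k \right)} = 1 k = k$)
$F = 1$ ($F = -4 + 5 = 1$)
$\left(-10 + F\right) h{\left(K \right)} = \left(-10 + 1\right) \left(-5\right) = \left(-9\right) \left(-5\right) = 45$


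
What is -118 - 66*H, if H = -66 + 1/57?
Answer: 80500/19 ≈ 4236.8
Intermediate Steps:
H = -3761/57 (H = -66 + 1/57 = -3761/57 ≈ -65.982)
-118 - 66*H = -118 - 66*(-3761/57) = -118 + 82742/19 = 80500/19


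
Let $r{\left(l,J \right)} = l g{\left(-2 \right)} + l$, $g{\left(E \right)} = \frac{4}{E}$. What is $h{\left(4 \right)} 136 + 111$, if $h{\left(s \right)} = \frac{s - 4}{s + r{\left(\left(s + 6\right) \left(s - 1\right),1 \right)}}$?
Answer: $111$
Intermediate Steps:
$r{\left(l,J \right)} = - l$ ($r{\left(l,J \right)} = l \frac{4}{-2} + l = l 4 \left(- \frac{1}{2}\right) + l = l \left(-2\right) + l = - 2 l + l = - l$)
$h{\left(s \right)} = \frac{-4 + s}{s - \left(-1 + s\right) \left(6 + s\right)}$ ($h{\left(s \right)} = \frac{s - 4}{s - \left(s + 6\right) \left(s - 1\right)} = \frac{-4 + s}{s - \left(6 + s\right) \left(-1 + s\right)} = \frac{-4 + s}{s - \left(-1 + s\right) \left(6 + s\right)}$)
$h{\left(4 \right)} 136 + 111 = \frac{-4 + 4}{6 - 4^{2} - 16} \cdot 136 + 111 = \frac{1}{6 - 16 - 16} \cdot 0 \cdot 136 + 111 = \frac{1}{-26} \cdot 0 \cdot 136 + 111 = \left(- \frac{1}{26}\right) 0 \cdot 136 + 111 = 0 \cdot 136 + 111 = 0 + 111 = 111$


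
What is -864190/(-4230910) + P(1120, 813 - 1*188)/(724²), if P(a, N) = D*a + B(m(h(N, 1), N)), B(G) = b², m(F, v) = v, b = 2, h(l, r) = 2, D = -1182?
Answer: -128701082833/55443537004 ≈ -2.3213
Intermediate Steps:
B(G) = 4 (B(G) = 2² = 4)
P(a, N) = 4 - 1182*a (P(a, N) = -1182*a + 4 = 4 - 1182*a)
-864190/(-4230910) + P(1120, 813 - 1*188)/(724²) = -864190/(-4230910) + (4 - 1182*1120)/(724²) = -864190*(-1/4230910) + (4 - 1323840)/524176 = 86419/423091 - 1323836*1/524176 = 86419/423091 - 330959/131044 = -128701082833/55443537004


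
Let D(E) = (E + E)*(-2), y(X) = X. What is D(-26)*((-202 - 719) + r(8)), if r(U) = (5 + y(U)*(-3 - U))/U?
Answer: -96863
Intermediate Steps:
D(E) = -4*E (D(E) = (2*E)*(-2) = -4*E)
r(U) = (5 + U*(-3 - U))/U
D(-26)*((-202 - 719) + r(8)) = (-4*(-26))*((-202 - 719) + (-3 - 1*8 + 5/8)) = 104*(-921 + (-3 - 8 + 5*(⅛))) = 104*(-921 + (-3 - 8 + 5/8)) = 104*(-921 - 83/8) = 104*(-7451/8) = -96863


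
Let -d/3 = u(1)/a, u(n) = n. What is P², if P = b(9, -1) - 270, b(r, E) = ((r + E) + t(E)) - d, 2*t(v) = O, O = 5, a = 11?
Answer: 32524209/484 ≈ 67199.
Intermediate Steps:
t(v) = 5/2 (t(v) = (½)*5 = 5/2)
d = -3/11 ≈ -0.27273
b(r, E) = 61/22 + E + r (b(r, E) = ((r + E) + 5/2) - 1*(-3/11) = ((E + r) + 5/2) + 3/11 = (5/2 + E + r) + 3/11 = 61/22 + E + r)
P = -5703/22 (P = (61/22 - 1 + 9) - 270 = 237/22 - 270 = -5703/22 ≈ -259.23)
P² = (-5703/22)² = 32524209/484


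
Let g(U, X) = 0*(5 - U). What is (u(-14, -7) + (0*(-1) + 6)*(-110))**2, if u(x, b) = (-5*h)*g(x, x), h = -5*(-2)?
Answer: 435600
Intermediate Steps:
h = 10
g(U, X) = 0
u(x, b) = 0 (u(x, b) = -5*10*0 = -50*0 = 0)
(u(-14, -7) + (0*(-1) + 6)*(-110))**2 = (0 + (0*(-1) + 6)*(-110))**2 = (0 + (0 + 6)*(-110))**2 = (0 + 6*(-110))**2 = (0 - 660)**2 = (-660)**2 = 435600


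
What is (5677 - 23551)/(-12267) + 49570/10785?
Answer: 17796584/2939991 ≈ 6.0533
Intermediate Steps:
(5677 - 23551)/(-12267) + 49570/10785 = -17874*(-1/12267) + 49570*(1/10785) = 1986/1363 + 9914/2157 = 17796584/2939991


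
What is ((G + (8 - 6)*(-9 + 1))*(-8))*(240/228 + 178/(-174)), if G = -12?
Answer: 10976/1653 ≈ 6.6400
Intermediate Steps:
((G + (8 - 6)*(-9 + 1))*(-8))*(240/228 + 178/(-174)) = ((-12 + (8 - 6)*(-9 + 1))*(-8))*(240/228 + 178/(-174)) = ((-12 + 2*(-8))*(-8))*(240*(1/228) + 178*(-1/174)) = ((-12 - 16)*(-8))*(20/19 - 89/87) = -28*(-8)*(49/1653) = 224*(49/1653) = 10976/1653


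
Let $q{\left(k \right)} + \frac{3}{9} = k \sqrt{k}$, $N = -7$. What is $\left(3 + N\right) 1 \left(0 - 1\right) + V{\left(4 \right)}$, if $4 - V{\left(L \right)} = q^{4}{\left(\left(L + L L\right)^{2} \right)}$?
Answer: $- \frac{331720707455903353}{81} \approx -4.0953 \cdot 10^{15}$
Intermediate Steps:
$q{\left(k \right)} = - \frac{1}{3} + k^{\frac{3}{2}}$ ($q{\left(k \right)} = - \frac{1}{3} + k \sqrt{k} = - \frac{1}{3} + k^{\frac{3}{2}}$)
$V{\left(L \right)} = 4 - \left(- \frac{1}{3} + \left(\left(L + L^{2}\right)^{2}\right)^{\frac{3}{2}}\right)^{4}$ ($V{\left(L \right)} = 4 - \left(- \frac{1}{3} + \left(\left(L + L L\right)^{2}\right)^{\frac{3}{2}}\right)^{4} = 4 - \left(- \frac{1}{3} + \left(\left(L + L^{2}\right)^{2}\right)^{\frac{3}{2}}\right)^{4}$)
$\left(3 + N\right) 1 \left(0 - 1\right) + V{\left(4 \right)} = \left(3 - 7\right) 1 \left(0 - 1\right) + \left(4 - \frac{\left(-1 + 3 \left(4^{2} \left(1 + 4\right)^{2}\right)^{\frac{3}{2}}\right)^{4}}{81}\right) = - 4 \cdot 1 \left(-1\right) + \left(4 - \frac{\left(-1 + 3 \left(16 \cdot 5^{2}\right)^{\frac{3}{2}}\right)^{4}}{81}\right) = \left(-4\right) \left(-1\right) + \left(4 - \frac{\left(-1 + 3 \left(16 \cdot 25\right)^{\frac{3}{2}}\right)^{4}}{81}\right) = 4 + \left(4 - \frac{\left(-1 + 3 \cdot 400^{\frac{3}{2}}\right)^{4}}{81}\right) = 4 + \left(4 - \frac{\left(-1 + 3 \cdot 8000\right)^{4}}{81}\right) = 4 + \left(4 - \frac{\left(-1 + 24000\right)^{4}}{81}\right) = 4 + \left(4 - \frac{23999^{4}}{81}\right) = 4 + \left(4 - \frac{331720707455904001}{81}\right) = 4 - \frac{331720707455903677}{81} = - \frac{331720707455903353}{81}$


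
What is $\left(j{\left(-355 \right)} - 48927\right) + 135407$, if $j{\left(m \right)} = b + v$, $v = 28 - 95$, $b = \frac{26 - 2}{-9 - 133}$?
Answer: $\frac{6135311}{71} \approx 86413.0$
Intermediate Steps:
$b = - \frac{12}{71}$ ($b = \frac{24}{-142} = 24 \left(- \frac{1}{142}\right) = - \frac{12}{71} \approx -0.16901$)
$v = -67$
$j{\left(m \right)} = - \frac{4769}{71}$ ($j{\left(m \right)} = - \frac{12}{71} - 67 = - \frac{4769}{71}$)
$\left(j{\left(-355 \right)} - 48927\right) + 135407 = \left(- \frac{4769}{71} - 48927\right) + 135407 = - \frac{3478586}{71} + 135407 = \frac{6135311}{71}$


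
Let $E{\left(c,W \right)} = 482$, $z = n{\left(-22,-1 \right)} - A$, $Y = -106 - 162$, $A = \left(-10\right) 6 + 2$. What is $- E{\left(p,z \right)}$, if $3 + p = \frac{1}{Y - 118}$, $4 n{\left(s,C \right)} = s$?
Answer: $-482$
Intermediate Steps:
$A = -58$ ($A = -60 + 2 = -58$)
$Y = -268$
$n{\left(s,C \right)} = \frac{s}{4}$
$p = - \frac{1159}{386}$ ($p = -3 + \frac{1}{-268 - 118} = -3 + \frac{1}{-386} = -3 - \frac{1}{386} = - \frac{1159}{386} \approx -3.0026$)
$z = \frac{105}{2}$ ($z = \frac{1}{4} \left(-22\right) - -58 = - \frac{11}{2} + 58 = \frac{105}{2} \approx 52.5$)
$- E{\left(p,z \right)} = \left(-1\right) 482 = -482$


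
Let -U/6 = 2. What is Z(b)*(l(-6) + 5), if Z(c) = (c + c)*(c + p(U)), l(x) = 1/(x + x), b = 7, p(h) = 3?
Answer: 2065/3 ≈ 688.33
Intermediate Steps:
U = -12 (U = -6*2 = -12)
l(x) = 1/(2*x)
Z(c) = 2*c*(3 + c) (Z(c) = (c + c)*(c + 3) = (2*c)*(3 + c) = 2*c*(3 + c))
Z(b)*(l(-6) + 5) = (2*7*(3 + 7))*((1/2)/(-6) + 5) = (2*7*10)*((1/2)*(-1/6) + 5) = 140*(-1/12 + 5) = 140*(59/12) = 2065/3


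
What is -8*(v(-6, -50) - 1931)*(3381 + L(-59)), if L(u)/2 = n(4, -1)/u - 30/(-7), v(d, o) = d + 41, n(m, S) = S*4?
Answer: 21234426432/413 ≈ 5.1415e+7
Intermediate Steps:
n(m, S) = 4*S
v(d, o) = 41 + d
L(u) = 60/7 - 8/u (L(u) = 2*((4*(-1))/u - 30/(-7)) = 2*(-4/u - 30*(-⅐)) = 2*(-4/u + 30/7) = 2*(30/7 - 4/u) = 60/7 - 8/u)
-8*(v(-6, -50) - 1931)*(3381 + L(-59)) = -8*((41 - 6) - 1931)*(3381 + (60/7 - 8/(-59))) = -8*(35 - 1931)*(3381 + (60/7 - 8*(-1/59))) = -(-15168)*(3381 + (60/7 + 8/59)) = -(-15168)*(3381 + 3596/413) = -(-15168)*1399949/413 = -8*(-2654303304/413) = 21234426432/413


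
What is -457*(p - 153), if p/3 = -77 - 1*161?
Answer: 396219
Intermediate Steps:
p = -714 (p = 3*(-77 - 1*161) = 3*(-77 - 161) = 3*(-238) = -714)
-457*(p - 153) = -457*(-714 - 153) = -457*(-867) = 396219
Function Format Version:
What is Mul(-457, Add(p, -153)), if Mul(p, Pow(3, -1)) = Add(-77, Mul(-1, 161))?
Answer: 396219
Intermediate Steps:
p = -714 (p = Mul(3, Add(-77, Mul(-1, 161))) = Mul(3, Add(-77, -161)) = Mul(3, -238) = -714)
Mul(-457, Add(p, -153)) = Mul(-457, Add(-714, -153)) = Mul(-457, -867) = 396219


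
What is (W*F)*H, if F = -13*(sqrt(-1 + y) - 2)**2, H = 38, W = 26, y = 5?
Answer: 0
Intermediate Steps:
F = 0 (F = -13*(sqrt(-1 + 5) - 2)**2 = -13*(sqrt(4) - 2)**2 = -13*(2 - 2)**2 = -13*0**2 = -13*0 = 0)
(W*F)*H = (26*0)*38 = 0*38 = 0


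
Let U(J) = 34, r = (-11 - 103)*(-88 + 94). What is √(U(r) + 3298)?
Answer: 14*√17 ≈ 57.724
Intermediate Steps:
r = -684 (r = -114*6 = -684)
√(U(r) + 3298) = √(34 + 3298) = √3332 = 14*√17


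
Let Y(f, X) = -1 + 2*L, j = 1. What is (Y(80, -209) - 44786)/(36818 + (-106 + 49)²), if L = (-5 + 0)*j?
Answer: -44797/40067 ≈ -1.1181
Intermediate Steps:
L = -5 (L = (-5 + 0)*1 = -5*1 = -5)
Y(f, X) = -11 (Y(f, X) = -1 + 2*(-5) = -1 - 10 = -11)
(Y(80, -209) - 44786)/(36818 + (-106 + 49)²) = (-11 - 44786)/(36818 + (-106 + 49)²) = -44797/(36818 + (-57)²) = -44797/(36818 + 3249) = -44797/40067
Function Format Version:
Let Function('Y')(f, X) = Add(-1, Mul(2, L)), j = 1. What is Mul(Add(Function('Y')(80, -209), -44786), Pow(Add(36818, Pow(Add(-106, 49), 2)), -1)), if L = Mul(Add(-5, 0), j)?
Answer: Rational(-44797, 40067) ≈ -1.1181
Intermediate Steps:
L = -5 (L = Mul(Add(-5, 0), 1) = Mul(-5, 1) = -5)
Function('Y')(f, X) = -11 (Function('Y')(f, X) = Add(-1, Mul(2, -5)) = Add(-1, -10) = -11)
Mul(Add(Function('Y')(80, -209), -44786), Pow(Add(36818, Pow(Add(-106, 49), 2)), -1)) = Mul(Add(-11, -44786), Pow(Add(36818, Pow(Add(-106, 49), 2)), -1)) = Mul(-44797, Pow(Add(36818, Pow(-57, 2)), -1)) = Mul(-44797, Pow(Add(36818, 3249), -1)) = Mul(-44797, Pow(40067, -1)) = Mul(-44797, Rational(1, 40067)) = Rational(-44797, 40067)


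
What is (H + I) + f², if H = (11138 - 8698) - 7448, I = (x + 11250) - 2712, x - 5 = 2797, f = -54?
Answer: 9248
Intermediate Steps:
x = 2802 (x = 5 + 2797 = 2802)
I = 11340 (I = (2802 + 11250) - 2712 = 14052 - 2712 = 11340)
H = -5008 (H = 2440 - 7448 = -5008)
(H + I) + f² = (-5008 + 11340) + (-54)² = 6332 + 2916 = 9248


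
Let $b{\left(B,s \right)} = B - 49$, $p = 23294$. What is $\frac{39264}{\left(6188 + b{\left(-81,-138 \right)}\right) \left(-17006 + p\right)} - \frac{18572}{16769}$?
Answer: $- \frac{7362492507}{6653922431} \approx -1.1065$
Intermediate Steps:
$b{\left(B,s \right)} = -49 + B$
$\frac{39264}{\left(6188 + b{\left(-81,-138 \right)}\right) \left(-17006 + p\right)} - \frac{18572}{16769} = \frac{39264}{\left(6188 - 130\right) \left(-17006 + 23294\right)} - \frac{18572}{16769} = \frac{39264}{\left(6188 - 130\right) 6288} - \frac{18572}{16769} = \frac{39264}{6058 \cdot 6288} - \frac{18572}{16769} = \frac{39264}{38092704} - \frac{18572}{16769} = 39264 \cdot \frac{1}{38092704} - \frac{18572}{16769} = \frac{409}{396799} - \frac{18572}{16769} = - \frac{7362492507}{6653922431}$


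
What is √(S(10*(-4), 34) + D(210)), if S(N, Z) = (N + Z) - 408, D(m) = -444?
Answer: I*√858 ≈ 29.292*I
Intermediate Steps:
S(N, Z) = -408 + N + Z
√(S(10*(-4), 34) + D(210)) = √((-408 + 10*(-4) + 34) - 444) = √((-408 - 40 + 34) - 444) = √(-414 - 444) = √(-858) = I*√858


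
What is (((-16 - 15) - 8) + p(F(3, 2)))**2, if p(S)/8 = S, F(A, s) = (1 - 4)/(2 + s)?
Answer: 2025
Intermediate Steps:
F(A, s) = -3/(2 + s)
p(S) = 8*S
(((-16 - 15) - 8) + p(F(3, 2)))**2 = (((-16 - 15) - 8) + 8*(-3/(2 + 2)))**2 = ((-31 - 8) + 8*(-3/4))**2 = (-39 + 8*(-3*1/4))**2 = (-39 + 8*(-3/4))**2 = (-39 - 6)**2 = (-45)**2 = 2025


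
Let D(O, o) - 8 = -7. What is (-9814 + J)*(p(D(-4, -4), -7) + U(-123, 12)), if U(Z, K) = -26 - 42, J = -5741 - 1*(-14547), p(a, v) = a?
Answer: 67536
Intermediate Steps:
D(O, o) = 1 (D(O, o) = 8 - 7 = 1)
J = 8806 (J = -5741 + 14547 = 8806)
U(Z, K) = -68
(-9814 + J)*(p(D(-4, -4), -7) + U(-123, 12)) = (-9814 + 8806)*(1 - 68) = -1008*(-67) = 67536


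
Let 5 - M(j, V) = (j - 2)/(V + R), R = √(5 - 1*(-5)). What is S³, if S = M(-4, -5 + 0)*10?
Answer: 41400 - 11440*√10 ≈ 5223.5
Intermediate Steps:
R = √10 (R = √(5 + 5) = √10 ≈ 3.1623)
M(j, V) = 5 - (-2 + j)/(V + √10) (M(j, V) = 5 - (j - 2)/(V + √10) = 5 - (-2 + j)/(V + √10))
S = 10*(-19 + 5*√10)/(-5 + √10) (S = ((2 - 1*(-4) + 5*(-5 + 0) + 5*√10)/((-5 + 0) + √10))*10 = ((2 + 4 + 5*(-5) + 5*√10)/(-5 + √10))*10 = ((2 + 4 - 25 + 5*√10)/(-5 + √10))*10 = ((-19 + 5*√10)/(-5 + √10))*10 = 10*(-19 + 5*√10)/(-5 + √10) ≈ 17.351)
S³ = (30 - 4*√10)³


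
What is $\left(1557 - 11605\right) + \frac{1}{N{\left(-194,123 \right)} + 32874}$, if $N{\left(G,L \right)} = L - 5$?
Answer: $- \frac{331503615}{32992} \approx -10048.0$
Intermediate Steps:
$N{\left(G,L \right)} = -5 + L$
$\left(1557 - 11605\right) + \frac{1}{N{\left(-194,123 \right)} + 32874} = \left(1557 - 11605\right) + \frac{1}{\left(-5 + 123\right) + 32874} = -10048 + \frac{1}{118 + 32874} = -10048 + \frac{1}{32992} = - \frac{331503615}{32992}$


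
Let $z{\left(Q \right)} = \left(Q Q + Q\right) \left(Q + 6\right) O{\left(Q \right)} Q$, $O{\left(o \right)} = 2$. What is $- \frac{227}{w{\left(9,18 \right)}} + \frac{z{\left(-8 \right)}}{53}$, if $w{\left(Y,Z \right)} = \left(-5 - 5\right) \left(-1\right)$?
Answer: $\frac{5889}{530} \approx 11.111$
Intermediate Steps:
$w{\left(Y,Z \right)} = 10$ ($w{\left(Y,Z \right)} = \left(-10\right) \left(-1\right) = 10$)
$z{\left(Q \right)} = 2 Q \left(6 + Q\right) \left(Q + Q^{2}\right)$ ($z{\left(Q \right)} = \left(Q Q + Q\right) \left(Q + 6\right) 2 Q = \left(Q^{2} + Q\right) \left(6 + Q\right) 2 Q = \left(Q + Q^{2}\right) \left(6 + Q\right) 2 Q = \left(6 + Q\right) \left(Q + Q^{2}\right) 2 Q = 2 Q \left(6 + Q\right) \left(Q + Q^{2}\right)$)
$- \frac{227}{w{\left(9,18 \right)}} + \frac{z{\left(-8 \right)}}{53} = - \frac{227}{10} + \frac{2 \left(-8\right)^{2} \left(6 + \left(-8\right)^{2} + 7 \left(-8\right)\right)}{53} = \left(-227\right) \frac{1}{10} + 2 \cdot 64 \left(6 + 64 - 56\right) \frac{1}{53} = - \frac{227}{10} + 2 \cdot 64 \cdot 14 \cdot \frac{1}{53} = - \frac{227}{10} + 1792 \cdot \frac{1}{53} = - \frac{227}{10} + \frac{1792}{53} = \frac{5889}{530}$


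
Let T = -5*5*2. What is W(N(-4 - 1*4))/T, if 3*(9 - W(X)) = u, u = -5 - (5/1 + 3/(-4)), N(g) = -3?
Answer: -29/120 ≈ -0.24167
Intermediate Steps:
T = -50 (T = -25*2 = -50)
u = -37/4 (u = -5 - (5*1 + 3*(-¼)) = -5 - (5 - ¾) = -5 - 1*17/4 = -5 - 17/4 = -37/4 ≈ -9.2500)
W(X) = 145/12 (W(X) = 9 - ⅓*(-37/4) = 9 + 37/12 = 145/12)
W(N(-4 - 1*4))/T = (145/12)/(-50) = -1/50*145/12 = -29/120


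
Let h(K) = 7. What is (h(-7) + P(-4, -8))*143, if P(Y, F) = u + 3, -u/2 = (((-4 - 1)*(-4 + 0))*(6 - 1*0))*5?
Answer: -170170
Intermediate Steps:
u = -1200 (u = -2*((-4 - 1)*(-4 + 0))*(6 - 1*0)*5 = -2*(-5*(-4))*(6 + 0)*5 = -2*20*6*5 = -240*5 = -2*600 = -1200)
P(Y, F) = -1197 (P(Y, F) = -1200 + 3 = -1197)
(h(-7) + P(-4, -8))*143 = (7 - 1197)*143 = -1190*143 = -170170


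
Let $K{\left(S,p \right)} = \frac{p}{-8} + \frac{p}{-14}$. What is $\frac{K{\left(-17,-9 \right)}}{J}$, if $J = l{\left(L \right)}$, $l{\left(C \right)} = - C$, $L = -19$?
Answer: $\frac{99}{1064} \approx 0.093045$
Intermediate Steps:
$K{\left(S,p \right)} = - \frac{11 p}{56}$ ($K{\left(S,p \right)} = p \left(- \frac{1}{8}\right) + p \left(- \frac{1}{14}\right) = - \frac{p}{8} - \frac{p}{14} = - \frac{11 p}{56}$)
$J = 19$ ($J = \left(-1\right) \left(-19\right) = 19$)
$\frac{K{\left(-17,-9 \right)}}{J} = \frac{\left(- \frac{11}{56}\right) \left(-9\right)}{19} = \frac{99}{56} \cdot \frac{1}{19} = \frac{99}{1064}$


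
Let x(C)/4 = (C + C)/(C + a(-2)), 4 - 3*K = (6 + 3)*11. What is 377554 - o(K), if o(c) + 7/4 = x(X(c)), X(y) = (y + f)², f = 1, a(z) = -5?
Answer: 12714296589/33676 ≈ 3.7755e+5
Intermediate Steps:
K = -95/3 (K = 4/3 - (6 + 3)*11/3 = 4/3 - 3*11 = 4/3 - ⅓*99 = 4/3 - 33 = -95/3 ≈ -31.667)
X(y) = (1 + y)² (X(y) = (y + 1)² = (1 + y)²)
x(C) = 8*C/(-5 + C) (x(C) = 4*((C + C)/(C - 5)) = 4*((2*C)/(-5 + C)) = 4*(2*C/(-5 + C)) = 8*C/(-5 + C))
o(c) = -7/4 + 8*(1 + c)²/(-5 + (1 + c)²)
377554 - o(K) = 377554 - 5*(7 + 5*(1 - 95/3)²)/(4*(-5 + (1 - 95/3)²)) = 377554 - 5*(7 + 5*(-92/3)²)/(4*(-5 + (-92/3)²)) = 377554 - 5*(7 + 5*(8464/9))/(4*(-5 + 8464/9)) = 377554 - 5*(7 + 42320/9)/(4*8419/9) = 377554 - 5*9*42383/(4*8419*9) = 377554 - 1*211915/33676 = 377554 - 211915/33676 = 12714296589/33676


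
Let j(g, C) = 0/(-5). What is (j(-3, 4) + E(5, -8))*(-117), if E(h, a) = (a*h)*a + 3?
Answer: -37791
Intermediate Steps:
E(h, a) = 3 + h*a**2 (E(h, a) = h*a**2 + 3 = 3 + h*a**2)
j(g, C) = 0 (j(g, C) = 0*(-1/5) = 0)
(j(-3, 4) + E(5, -8))*(-117) = (0 + (3 + 5*(-8)**2))*(-117) = (0 + (3 + 5*64))*(-117) = (0 + (3 + 320))*(-117) = (0 + 323)*(-117) = 323*(-117) = -37791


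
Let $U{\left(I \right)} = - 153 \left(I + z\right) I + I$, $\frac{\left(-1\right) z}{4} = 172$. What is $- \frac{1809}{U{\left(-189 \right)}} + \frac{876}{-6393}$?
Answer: $- \frac{274125231}{2001592894} \approx -0.13695$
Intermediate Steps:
$z = -688$ ($z = \left(-4\right) 172 = -688$)
$U{\left(I \right)} = I + I \left(105264 - 153 I\right)$ ($U{\left(I \right)} = - 153 \left(I - 688\right) I + I = - 153 \left(-688 + I\right) I + I = \left(105264 - 153 I\right) I + I = I \left(105264 - 153 I\right) + I = I + I \left(105264 - 153 I\right)$)
$- \frac{1809}{U{\left(-189 \right)}} + \frac{876}{-6393} = - \frac{1809}{\left(-189\right) \left(105265 - -28917\right)} + \frac{876}{-6393} = - \frac{1809}{\left(-189\right) \left(105265 + 28917\right)} + 876 \left(- \frac{1}{6393}\right) = - \frac{1809}{\left(-189\right) 134182} - \frac{292}{2131} = - \frac{1809}{-25360398} - \frac{292}{2131} = \left(-1809\right) \left(- \frac{1}{25360398}\right) - \frac{292}{2131} = \frac{67}{939274} - \frac{292}{2131} = - \frac{274125231}{2001592894}$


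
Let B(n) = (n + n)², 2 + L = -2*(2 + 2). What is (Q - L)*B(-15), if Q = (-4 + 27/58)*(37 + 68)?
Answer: -9425250/29 ≈ -3.2501e+5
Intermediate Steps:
Q = -21525/58 (Q = (-4 + 27*(1/58))*105 = (-4 + 27/58)*105 = -205/58*105 = -21525/58 ≈ -371.12)
L = -10 (L = -2 - 2*(2 + 2) = -2 - 2*4 = -2 - 8 = -10)
B(n) = 4*n² (B(n) = (2*n)² = 4*n²)
(Q - L)*B(-15) = (-21525/58 - 1*(-10))*(4*(-15)²) = (-21525/58 + 10)*(4*225) = -20945/58*900 = -9425250/29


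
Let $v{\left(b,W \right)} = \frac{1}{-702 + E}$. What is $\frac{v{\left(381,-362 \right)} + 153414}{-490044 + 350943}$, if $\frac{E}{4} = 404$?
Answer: $- \frac{140220397}{127138314} \approx -1.1029$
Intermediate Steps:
$E = 1616$ ($E = 4 \cdot 404 = 1616$)
$v{\left(b,W \right)} = \frac{1}{914}$ ($v{\left(b,W \right)} = \frac{1}{-702 + 1616} = \frac{1}{914}$)
$\frac{v{\left(381,-362 \right)} + 153414}{-490044 + 350943} = \frac{\frac{1}{914} + 153414}{-490044 + 350943} = \frac{140220397}{914 \left(-139101\right)} = \frac{140220397}{914} \left(- \frac{1}{139101}\right) = - \frac{140220397}{127138314}$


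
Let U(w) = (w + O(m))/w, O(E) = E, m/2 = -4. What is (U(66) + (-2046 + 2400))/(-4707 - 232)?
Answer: -11711/162987 ≈ -0.071852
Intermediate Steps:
m = -8 (m = 2*(-4) = -8)
U(w) = (-8 + w)/w (U(w) = (w - 8)/w = (-8 + w)/w)
(U(66) + (-2046 + 2400))/(-4707 - 232) = ((-8 + 66)/66 + (-2046 + 2400))/(-4707 - 232) = ((1/66)*58 + 354)/(-4939) = (29/33 + 354)*(-1/4939) = (11711/33)*(-1/4939) = -11711/162987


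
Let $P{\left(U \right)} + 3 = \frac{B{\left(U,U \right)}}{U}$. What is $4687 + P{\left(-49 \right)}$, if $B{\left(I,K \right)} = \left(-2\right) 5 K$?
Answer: $4674$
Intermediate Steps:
$B{\left(I,K \right)} = - 10 K$
$P{\left(U \right)} = -13$ ($P{\left(U \right)} = -3 + \frac{\left(-10\right) U}{U} = -3 - 10 = -13$)
$4687 + P{\left(-49 \right)} = 4687 - 13 = 4674$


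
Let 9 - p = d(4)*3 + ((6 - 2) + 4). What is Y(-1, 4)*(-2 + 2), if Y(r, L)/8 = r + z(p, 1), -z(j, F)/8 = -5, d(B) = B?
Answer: 0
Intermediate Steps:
p = -11 (p = 9 - (4*3 + ((6 - 2) + 4)) = 9 - (12 + (4 + 4)) = 9 - (12 + 8) = 9 - 1*20 = 9 - 20 = -11)
z(j, F) = 40 (z(j, F) = -8*(-5) = 40)
Y(r, L) = 320 + 8*r (Y(r, L) = 8*(r + 40) = 8*(40 + r) = 320 + 8*r)
Y(-1, 4)*(-2 + 2) = (320 + 8*(-1))*(-2 + 2) = (320 - 8)*0 = 312*0 = 0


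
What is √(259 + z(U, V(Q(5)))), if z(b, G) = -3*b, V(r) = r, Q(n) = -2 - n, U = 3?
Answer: 5*√10 ≈ 15.811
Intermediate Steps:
√(259 + z(U, V(Q(5)))) = √(259 - 3*3) = √(259 - 9) = √250 = 5*√10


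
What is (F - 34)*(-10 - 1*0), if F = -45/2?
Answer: 565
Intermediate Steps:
F = -45/2 (F = -45*½ = -45/2 ≈ -22.500)
(F - 34)*(-10 - 1*0) = (-45/2 - 34)*(-10 - 1*0) = -113*(-10 + 0)/2 = -113/2*(-10) = 565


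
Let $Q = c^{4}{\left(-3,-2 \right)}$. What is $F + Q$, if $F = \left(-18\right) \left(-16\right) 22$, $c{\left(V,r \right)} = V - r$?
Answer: $6337$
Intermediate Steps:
$Q = 1$ ($Q = \left(-3 - -2\right)^{4} = \left(-3 + 2\right)^{4} = \left(-1\right)^{4} = 1$)
$F = 6336$ ($F = 288 \cdot 22 = 6336$)
$F + Q = 6336 + 1 = 6337$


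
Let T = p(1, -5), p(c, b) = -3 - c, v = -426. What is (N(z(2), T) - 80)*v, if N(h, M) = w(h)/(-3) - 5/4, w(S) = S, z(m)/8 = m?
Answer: 73769/2 ≈ 36885.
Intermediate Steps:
z(m) = 8*m
T = -4 (T = -3 - 1*1 = -3 - 1 = -4)
N(h, M) = -5/4 - h/3 (N(h, M) = h/(-3) - 5/4 = h*(-⅓) - 5*¼ = -h/3 - 5/4 = -5/4 - h/3)
(N(z(2), T) - 80)*v = ((-5/4 - 8*2/3) - 80)*(-426) = ((-5/4 - ⅓*16) - 80)*(-426) = ((-5/4 - 16/3) - 80)*(-426) = (-79/12 - 80)*(-426) = -1039/12*(-426) = 73769/2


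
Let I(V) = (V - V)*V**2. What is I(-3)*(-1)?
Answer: 0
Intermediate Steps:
I(V) = 0 (I(V) = 0*V**2 = 0)
I(-3)*(-1) = 0*(-1) = 0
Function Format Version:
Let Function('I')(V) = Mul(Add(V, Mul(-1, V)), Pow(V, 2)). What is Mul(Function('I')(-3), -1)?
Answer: 0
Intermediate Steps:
Function('I')(V) = 0 (Function('I')(V) = Mul(0, Pow(V, 2)) = 0)
Mul(Function('I')(-3), -1) = Mul(0, -1) = 0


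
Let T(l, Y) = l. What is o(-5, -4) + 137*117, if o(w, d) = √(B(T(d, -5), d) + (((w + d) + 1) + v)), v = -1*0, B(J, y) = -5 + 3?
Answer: 16029 + I*√10 ≈ 16029.0 + 3.1623*I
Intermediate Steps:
B(J, y) = -2
v = 0
o(w, d) = √(-1 + d + w) (o(w, d) = √(-2 + (((w + d) + 1) + 0)) = √(-2 + (((d + w) + 1) + 0)) = √(-2 + ((1 + d + w) + 0)) = √(-2 + (1 + d + w)) = √(-1 + d + w))
o(-5, -4) + 137*117 = √(-1 - 4 - 5) + 137*117 = √(-10) + 16029 = I*√10 + 16029 = 16029 + I*√10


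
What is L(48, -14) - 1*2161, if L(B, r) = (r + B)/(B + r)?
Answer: -2160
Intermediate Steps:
L(B, r) = 1 (L(B, r) = (B + r)/(B + r) = 1)
L(48, -14) - 1*2161 = 1 - 1*2161 = 1 - 2161 = -2160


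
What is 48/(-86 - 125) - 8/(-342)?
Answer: -7364/36081 ≈ -0.20410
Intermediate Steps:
48/(-86 - 125) - 8/(-342) = 48/(-211) - 8*(-1/342) = 48*(-1/211) + 4/171 = -48/211 + 4/171 = -7364/36081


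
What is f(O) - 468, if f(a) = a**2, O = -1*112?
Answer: 12076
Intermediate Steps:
O = -112
f(O) - 468 = (-112)**2 - 468 = 12544 - 468 = 12076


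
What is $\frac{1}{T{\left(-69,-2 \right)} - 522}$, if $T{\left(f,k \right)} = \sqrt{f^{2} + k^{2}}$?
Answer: $- \frac{522}{267719} - \frac{\sqrt{4765}}{267719} \approx -0.0022076$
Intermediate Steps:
$\frac{1}{T{\left(-69,-2 \right)} - 522} = \frac{1}{\sqrt{\left(-69\right)^{2} + \left(-2\right)^{2}} - 522} = \frac{1}{\sqrt{4761 + 4} - 522} = \frac{1}{\sqrt{4765} - 522} = \frac{1}{-522 + \sqrt{4765}}$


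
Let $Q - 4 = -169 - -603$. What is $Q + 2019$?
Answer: $2457$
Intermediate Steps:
$Q = 438$ ($Q = 4 - -434 = 4 + \left(-169 + 603\right) = 4 + 434 = 438$)
$Q + 2019 = 438 + 2019 = 2457$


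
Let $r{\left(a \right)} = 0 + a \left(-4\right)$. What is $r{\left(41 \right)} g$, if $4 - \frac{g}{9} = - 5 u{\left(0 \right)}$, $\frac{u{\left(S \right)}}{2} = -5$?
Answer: $67896$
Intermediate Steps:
$r{\left(a \right)} = - 4 a$ ($r{\left(a \right)} = 0 - 4 a = - 4 a$)
$u{\left(S \right)} = -10$ ($u{\left(S \right)} = 2 \left(-5\right) = -10$)
$g = -414$ ($g = 36 - 9 \left(\left(-5\right) \left(-10\right)\right) = 36 - 450 = -414$)
$r{\left(41 \right)} g = \left(-4\right) 41 \left(-414\right) = \left(-164\right) \left(-414\right) = 67896$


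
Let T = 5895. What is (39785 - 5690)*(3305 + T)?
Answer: 313674000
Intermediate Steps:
(39785 - 5690)*(3305 + T) = (39785 - 5690)*(3305 + 5895) = 34095*9200 = 313674000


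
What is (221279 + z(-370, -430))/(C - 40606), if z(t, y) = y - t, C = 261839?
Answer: 221219/221233 ≈ 0.99994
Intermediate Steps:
(221279 + z(-370, -430))/(C - 40606) = (221279 + (-430 - 1*(-370)))/(261839 - 40606) = (221279 + (-430 + 370))/221233 = (221279 - 60)*(1/221233) = 221219*(1/221233) = 221219/221233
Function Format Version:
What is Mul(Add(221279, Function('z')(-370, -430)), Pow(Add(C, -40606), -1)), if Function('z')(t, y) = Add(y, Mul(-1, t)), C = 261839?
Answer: Rational(221219, 221233) ≈ 0.99994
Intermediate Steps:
Mul(Add(221279, Function('z')(-370, -430)), Pow(Add(C, -40606), -1)) = Mul(Add(221279, Add(-430, Mul(-1, -370))), Pow(Add(261839, -40606), -1)) = Mul(Add(221279, Add(-430, 370)), Pow(221233, -1)) = Mul(Add(221279, -60), Rational(1, 221233)) = Mul(221219, Rational(1, 221233)) = Rational(221219, 221233)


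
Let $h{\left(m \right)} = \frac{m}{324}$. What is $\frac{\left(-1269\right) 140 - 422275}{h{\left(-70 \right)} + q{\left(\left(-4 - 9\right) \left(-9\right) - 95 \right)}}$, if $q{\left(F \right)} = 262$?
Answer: $- \frac{97189470}{42409} \approx -2291.7$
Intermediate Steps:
$h{\left(m \right)} = \frac{m}{324}$ ($h{\left(m \right)} = m \frac{1}{324} = \frac{m}{324}$)
$\frac{\left(-1269\right) 140 - 422275}{h{\left(-70 \right)} + q{\left(\left(-4 - 9\right) \left(-9\right) - 95 \right)}} = \frac{\left(-1269\right) 140 - 422275}{\frac{1}{324} \left(-70\right) + 262} = \frac{-177660 - 422275}{- \frac{35}{162} + 262} = - \frac{599935}{\frac{42409}{162}} = \left(-599935\right) \frac{162}{42409} = - \frac{97189470}{42409}$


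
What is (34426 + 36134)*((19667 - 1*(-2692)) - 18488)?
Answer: 273137760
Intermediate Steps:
(34426 + 36134)*((19667 - 1*(-2692)) - 18488) = 70560*((19667 + 2692) - 18488) = 70560*(22359 - 18488) = 70560*3871 = 273137760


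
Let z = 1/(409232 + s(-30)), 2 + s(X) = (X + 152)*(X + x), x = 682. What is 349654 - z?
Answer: 170901784195/488774 ≈ 3.4965e+5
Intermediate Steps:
s(X) = -2 + (152 + X)*(682 + X) (s(X) = -2 + (X + 152)*(X + 682) = -2 + (152 + X)*(682 + X))
z = 1/488774 (z = 1/(409232 + (103662 + (-30)**2 + 834*(-30))) = 1/(409232 + (103662 + 900 - 25020)) = 1/(409232 + 79542) = 1/488774 ≈ 2.0459e-6)
349654 - z = 349654 - 1*1/488774 = 349654 - 1/488774 = 170901784195/488774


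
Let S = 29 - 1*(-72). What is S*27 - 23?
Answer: 2704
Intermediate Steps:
S = 101 (S = 29 + 72 = 101)
S*27 - 23 = 101*27 - 23 = 2727 - 23 = 2704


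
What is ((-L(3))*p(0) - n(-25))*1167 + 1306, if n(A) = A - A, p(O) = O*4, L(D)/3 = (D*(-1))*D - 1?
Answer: 1306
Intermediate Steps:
L(D) = -3 - 3*D**2 (L(D) = 3*((D*(-1))*D - 1) = 3*((-D)*D - 1) = 3*(-D**2 - 1) = 3*(-1 - D**2) = -3 - 3*D**2)
p(O) = 4*O
n(A) = 0
((-L(3))*p(0) - n(-25))*1167 + 1306 = ((-(-3 - 3*3**2))*(4*0) - 1*0)*1167 + 1306 = (-(-3 - 3*9)*0 + 0)*1167 + 1306 = (-(-3 - 27)*0 + 0)*1167 + 1306 = (-1*(-30)*0 + 0)*1167 + 1306 = (30*0 + 0)*1167 + 1306 = (0 + 0)*1167 + 1306 = 0*1167 + 1306 = 0 + 1306 = 1306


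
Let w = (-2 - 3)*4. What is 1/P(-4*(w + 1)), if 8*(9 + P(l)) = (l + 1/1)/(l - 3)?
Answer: -584/5179 ≈ -0.11276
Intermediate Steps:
w = -20 (w = -5*4 = -20)
P(l) = -9 + (1 + l)/(8*(-3 + l)) (P(l) = -9 + ((l + 1/1)/(l - 3))/8 = -9 + ((l + 1)/(-3 + l))/8 = -9 + ((1 + l)/(-3 + l))/8 = -9 + (1 + l)/(8*(-3 + l)))
1/P(-4*(w + 1)) = 1/((217 - (-284)*(-20 + 1))/(8*(-3 - 4*(-20 + 1)))) = 1/((217 - (-284)*(-19))/(8*(-3 - 4*(-19)))) = 1/((217 - 71*76)/(8*(-3 + 76))) = 1/((⅛)*(217 - 5396)/73) = 1/((⅛)*(1/73)*(-5179)) = 1/(-5179/584) = -584/5179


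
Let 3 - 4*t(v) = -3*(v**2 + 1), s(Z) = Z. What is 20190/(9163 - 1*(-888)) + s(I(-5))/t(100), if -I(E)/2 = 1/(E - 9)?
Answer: 2120394092/1055566071 ≈ 2.0088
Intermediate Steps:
I(E) = -2/(-9 + E) (I(E) = -2/(E - 9) = -2/(-9 + E))
t(v) = 3/2 + 3*v**2/4 (t(v) = 3/4 - (-3)*(v**2 + 1)/4 = 3/4 - (-3)*(1 + v**2)/4 = 3/4 - (-3 - 3*v**2)/4 = 3/4 + (3/4 + 3*v**2/4) = 3/2 + 3*v**2/4)
20190/(9163 - 1*(-888)) + s(I(-5))/t(100) = 20190/(9163 - 1*(-888)) + (-2/(-9 - 5))/(3/2 + (3/4)*100**2) = 20190/(9163 + 888) + (-2/(-14))/(3/2 + (3/4)*10000) = 20190/10051 + (-2*(-1/14))/(3/2 + 7500) = 20190*(1/10051) + 1/(7*(15003/2)) = 20190/10051 + (1/7)*(2/15003) = 20190/10051 + 2/105021 = 2120394092/1055566071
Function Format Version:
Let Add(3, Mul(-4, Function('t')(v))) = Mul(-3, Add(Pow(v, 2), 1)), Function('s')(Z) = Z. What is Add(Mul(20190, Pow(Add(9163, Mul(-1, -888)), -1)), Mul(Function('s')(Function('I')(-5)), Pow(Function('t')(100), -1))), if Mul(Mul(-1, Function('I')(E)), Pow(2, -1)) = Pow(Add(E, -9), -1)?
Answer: Rational(2120394092, 1055566071) ≈ 2.0088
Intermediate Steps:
Function('I')(E) = Mul(-2, Pow(Add(-9, E), -1)) (Function('I')(E) = Mul(-2, Pow(Add(E, -9), -1)) = Mul(-2, Pow(Add(-9, E), -1)))
Function('t')(v) = Add(Rational(3, 2), Mul(Rational(3, 4), Pow(v, 2))) (Function('t')(v) = Add(Rational(3, 4), Mul(Rational(-1, 4), Mul(-3, Add(Pow(v, 2), 1)))) = Add(Rational(3, 4), Mul(Rational(-1, 4), Mul(-3, Add(1, Pow(v, 2))))) = Add(Rational(3, 4), Mul(Rational(-1, 4), Add(-3, Mul(-3, Pow(v, 2))))) = Add(Rational(3, 4), Add(Rational(3, 4), Mul(Rational(3, 4), Pow(v, 2)))) = Add(Rational(3, 2), Mul(Rational(3, 4), Pow(v, 2))))
Add(Mul(20190, Pow(Add(9163, Mul(-1, -888)), -1)), Mul(Function('s')(Function('I')(-5)), Pow(Function('t')(100), -1))) = Add(Mul(20190, Pow(Add(9163, Mul(-1, -888)), -1)), Mul(Mul(-2, Pow(Add(-9, -5), -1)), Pow(Add(Rational(3, 2), Mul(Rational(3, 4), Pow(100, 2))), -1))) = Add(Mul(20190, Pow(Add(9163, 888), -1)), Mul(Mul(-2, Pow(-14, -1)), Pow(Add(Rational(3, 2), Mul(Rational(3, 4), 10000)), -1))) = Add(Mul(20190, Pow(10051, -1)), Mul(Mul(-2, Rational(-1, 14)), Pow(Add(Rational(3, 2), 7500), -1))) = Add(Mul(20190, Rational(1, 10051)), Mul(Rational(1, 7), Pow(Rational(15003, 2), -1))) = Add(Rational(20190, 10051), Mul(Rational(1, 7), Rational(2, 15003))) = Add(Rational(20190, 10051), Rational(2, 105021)) = Rational(2120394092, 1055566071)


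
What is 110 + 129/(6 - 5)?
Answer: 239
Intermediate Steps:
110 + 129/(6 - 5) = 110 + 129/1 = 110 + 1*129 = 110 + 129 = 239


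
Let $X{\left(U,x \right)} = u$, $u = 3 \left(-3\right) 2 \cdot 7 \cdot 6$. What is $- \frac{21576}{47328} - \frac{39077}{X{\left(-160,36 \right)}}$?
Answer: $\frac{329225}{6426} \approx 51.233$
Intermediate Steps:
$u = -756$ ($u = \left(-9\right) 2 \cdot 7 \cdot 6 = \left(-18\right) 7 \cdot 6 = \left(-126\right) 6 = -756$)
$X{\left(U,x \right)} = -756$
$- \frac{21576}{47328} - \frac{39077}{X{\left(-160,36 \right)}} = - \frac{21576}{47328} - \frac{39077}{-756} = \left(-21576\right) \frac{1}{47328} - - \frac{39077}{756} = - \frac{31}{68} + \frac{39077}{756} = \frac{329225}{6426}$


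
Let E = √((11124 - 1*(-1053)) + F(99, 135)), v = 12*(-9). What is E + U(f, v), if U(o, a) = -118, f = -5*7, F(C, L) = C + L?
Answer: -118 + 3*√1379 ≈ -6.5953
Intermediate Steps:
f = -35
v = -108
E = 3*√1379 (E = √((11124 - 1*(-1053)) + (99 + 135)) = √((11124 + 1053) + 234) = √(12177 + 234) = √12411 = 3*√1379 ≈ 111.40)
E + U(f, v) = 3*√1379 - 118 = -118 + 3*√1379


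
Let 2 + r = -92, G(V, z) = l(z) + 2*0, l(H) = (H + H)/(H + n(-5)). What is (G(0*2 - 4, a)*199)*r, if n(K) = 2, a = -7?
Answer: -261884/5 ≈ -52377.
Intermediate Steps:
l(H) = 2*H/(2 + H) (l(H) = (H + H)/(H + 2) = (2*H)/(2 + H) = 2*H/(2 + H))
G(V, z) = 2*z/(2 + z) (G(V, z) = 2*z/(2 + z) + 2*0 = 2*z/(2 + z) + 0 = 2*z/(2 + z))
r = -94 (r = -2 - 92 = -94)
(G(0*2 - 4, a)*199)*r = ((2*(-7)/(2 - 7))*199)*(-94) = ((2*(-7)/(-5))*199)*(-94) = ((2*(-7)*(-⅕))*199)*(-94) = ((14/5)*199)*(-94) = (2786/5)*(-94) = -261884/5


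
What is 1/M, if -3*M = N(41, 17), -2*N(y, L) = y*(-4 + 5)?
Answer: 6/41 ≈ 0.14634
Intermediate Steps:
N(y, L) = -y/2 (N(y, L) = -y*(-4 + 5)/2 = -y/2)
M = 41/6 (M = -(-1)*41/6 = -1/3*(-41/2) = 41/6 ≈ 6.8333)
1/M = 1/(41/6) = 6/41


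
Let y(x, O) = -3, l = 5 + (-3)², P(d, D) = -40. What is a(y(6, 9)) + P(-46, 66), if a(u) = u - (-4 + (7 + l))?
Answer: -60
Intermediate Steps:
l = 14 (l = 5 + 9 = 14)
a(u) = -17 + u (a(u) = u - (-4 + (7 + 14)) = u - (-4 + 21) = u - 1*17 = u - 17 = -17 + u)
a(y(6, 9)) + P(-46, 66) = (-17 - 3) - 40 = -20 - 40 = -60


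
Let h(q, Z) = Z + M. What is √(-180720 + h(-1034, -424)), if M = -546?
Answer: I*√181690 ≈ 426.25*I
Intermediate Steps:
h(q, Z) = -546 + Z (h(q, Z) = Z - 546 = -546 + Z)
√(-180720 + h(-1034, -424)) = √(-180720 + (-546 - 424)) = √(-180720 - 970) = √(-181690) = I*√181690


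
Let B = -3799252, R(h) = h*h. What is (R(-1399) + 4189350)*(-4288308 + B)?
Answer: -49710600005560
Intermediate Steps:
R(h) = h²
(R(-1399) + 4189350)*(-4288308 + B) = ((-1399)² + 4189350)*(-4288308 - 3799252) = (1957201 + 4189350)*(-8087560) = 6146551*(-8087560) = -49710600005560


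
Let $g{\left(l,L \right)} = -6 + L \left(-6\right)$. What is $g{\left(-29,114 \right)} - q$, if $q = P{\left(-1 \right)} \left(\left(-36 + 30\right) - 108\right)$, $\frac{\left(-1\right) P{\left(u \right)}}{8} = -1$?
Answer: $222$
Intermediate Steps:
$P{\left(u \right)} = 8$ ($P{\left(u \right)} = \left(-8\right) \left(-1\right) = 8$)
$g{\left(l,L \right)} = -6 - 6 L$
$q = -912$ ($q = 8 \left(\left(-36 + 30\right) - 108\right) = 8 \left(-6 - 108\right) = 8 \left(-114\right) = -912$)
$g{\left(-29,114 \right)} - q = \left(-6 - 684\right) - -912 = \left(-6 - 684\right) + 912 = -690 + 912 = 222$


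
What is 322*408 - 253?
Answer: 131123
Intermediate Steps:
322*408 - 253 = 131376 - 253 = 131123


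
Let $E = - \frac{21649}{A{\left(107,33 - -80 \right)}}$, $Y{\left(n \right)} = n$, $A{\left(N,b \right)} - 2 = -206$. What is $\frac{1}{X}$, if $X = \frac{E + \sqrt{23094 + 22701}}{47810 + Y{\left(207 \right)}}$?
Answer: $- \frac{212062086732}{1437125519} + \frac{1998275472 \sqrt{45795}}{1437125519} \approx 150.0$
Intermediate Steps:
$A{\left(N,b \right)} = -204$ ($A{\left(N,b \right)} = 2 - 206 = -204$)
$E = \frac{21649}{204}$ ($E = - \frac{21649}{-204} = \left(-21649\right) \left(- \frac{1}{204}\right) = \frac{21649}{204} \approx 106.12$)
$X = \frac{21649}{9795468} + \frac{\sqrt{45795}}{48017}$ ($X = \frac{\frac{21649}{204} + \sqrt{23094 + 22701}}{47810 + 207} = \frac{\frac{21649}{204} + \sqrt{45795}}{48017} = \left(\frac{21649}{204} + \sqrt{45795}\right) \frac{1}{48017} = \frac{21649}{9795468} + \frac{\sqrt{45795}}{48017} \approx 0.0066668$)
$\frac{1}{X} = \frac{1}{\frac{21649}{9795468} + \frac{\sqrt{45795}}{48017}}$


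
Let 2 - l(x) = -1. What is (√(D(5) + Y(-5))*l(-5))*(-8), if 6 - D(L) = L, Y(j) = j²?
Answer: -24*√26 ≈ -122.38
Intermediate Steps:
D(L) = 6 - L
l(x) = 3 (l(x) = 2 - 1*(-1) = 2 + 1 = 3)
(√(D(5) + Y(-5))*l(-5))*(-8) = (√((6 - 1*5) + (-5)²)*3)*(-8) = (√((6 - 5) + 25)*3)*(-8) = (√(1 + 25)*3)*(-8) = (√26*3)*(-8) = (3*√26)*(-8) = -24*√26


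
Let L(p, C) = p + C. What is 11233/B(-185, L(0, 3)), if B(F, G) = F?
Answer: -11233/185 ≈ -60.719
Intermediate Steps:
L(p, C) = C + p
11233/B(-185, L(0, 3)) = 11233/(-185) = 11233*(-1/185) = -11233/185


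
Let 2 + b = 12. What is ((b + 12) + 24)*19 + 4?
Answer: 878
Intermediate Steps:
b = 10 (b = -2 + 12 = 10)
((b + 12) + 24)*19 + 4 = ((10 + 12) + 24)*19 + 4 = (22 + 24)*19 + 4 = 46*19 + 4 = 874 + 4 = 878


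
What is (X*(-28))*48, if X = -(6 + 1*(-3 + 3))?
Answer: 8064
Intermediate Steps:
X = -6 (X = -(6 + 1*0) = -(6 + 0) = -1*6 = -6)
(X*(-28))*48 = -6*(-28)*48 = 168*48 = 8064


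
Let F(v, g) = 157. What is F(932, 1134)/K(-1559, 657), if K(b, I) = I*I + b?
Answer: 157/430090 ≈ 0.00036504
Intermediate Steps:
K(b, I) = b + I² (K(b, I) = I² + b = b + I²)
F(932, 1134)/K(-1559, 657) = 157/(-1559 + 657²) = 157/(-1559 + 431649) = 157/430090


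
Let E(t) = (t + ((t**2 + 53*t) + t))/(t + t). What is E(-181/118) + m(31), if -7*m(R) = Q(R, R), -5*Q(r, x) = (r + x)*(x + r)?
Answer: 1127999/8260 ≈ 136.56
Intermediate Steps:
Q(r, x) = -(r + x)**2/5 (Q(r, x) = -(r + x)*(x + r)/5 = -(r + x)*(r + x)/5 = -(r + x)**2/5)
m(R) = 4*R**2/35 (m(R) = -(-1)*(R + R)**2/35 = -(-1)*(2*R)**2/35 = -(-1)*4*R**2/35 = -(-4)*R**2/35 = 4*R**2/35)
E(t) = (t**2 + 55*t)/(2*t) (E(t) = (t + (t**2 + 54*t))/((2*t)) = (t**2 + 55*t)*(1/(2*t)) = (t**2 + 55*t)/(2*t))
E(-181/118) + m(31) = (55/2 + (-181/118)/2) + (4/35)*31**2 = (55/2 + (-181*1/118)/2) + (4/35)*961 = (55/2 + (1/2)*(-181/118)) + 3844/35 = (55/2 - 181/236) + 3844/35 = 6309/236 + 3844/35 = 1127999/8260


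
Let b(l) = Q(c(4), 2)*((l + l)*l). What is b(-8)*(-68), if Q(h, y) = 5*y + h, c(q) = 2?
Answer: -104448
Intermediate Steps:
Q(h, y) = h + 5*y
b(l) = 24*l² (b(l) = (2 + 5*2)*((l + l)*l) = (2 + 10)*((2*l)*l) = 12*(2*l²) = 24*l²)
b(-8)*(-68) = (24*(-8)²)*(-68) = (24*64)*(-68) = 1536*(-68) = -104448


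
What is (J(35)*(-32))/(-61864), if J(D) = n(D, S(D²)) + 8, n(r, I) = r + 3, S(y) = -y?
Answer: 184/7733 ≈ 0.023794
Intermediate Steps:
n(r, I) = 3 + r
J(D) = 11 + D (J(D) = (3 + D) + 8 = 11 + D)
(J(35)*(-32))/(-61864) = ((11 + 35)*(-32))/(-61864) = (46*(-32))*(-1/61864) = -1472*(-1/61864) = 184/7733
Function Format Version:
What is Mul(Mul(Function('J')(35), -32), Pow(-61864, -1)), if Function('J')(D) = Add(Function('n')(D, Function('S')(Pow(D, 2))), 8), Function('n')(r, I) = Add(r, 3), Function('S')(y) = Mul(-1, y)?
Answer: Rational(184, 7733) ≈ 0.023794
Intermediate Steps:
Function('n')(r, I) = Add(3, r)
Function('J')(D) = Add(11, D) (Function('J')(D) = Add(Add(3, D), 8) = Add(11, D))
Mul(Mul(Function('J')(35), -32), Pow(-61864, -1)) = Mul(Mul(Add(11, 35), -32), Pow(-61864, -1)) = Mul(Mul(46, -32), Rational(-1, 61864)) = Mul(-1472, Rational(-1, 61864)) = Rational(184, 7733)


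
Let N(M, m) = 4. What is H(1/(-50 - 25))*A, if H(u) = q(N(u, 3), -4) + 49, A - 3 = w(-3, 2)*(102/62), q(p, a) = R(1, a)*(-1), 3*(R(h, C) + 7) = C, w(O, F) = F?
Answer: 11180/31 ≈ 360.65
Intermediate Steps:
R(h, C) = -7 + C/3
q(p, a) = 7 - a/3 (q(p, a) = (-7 + a/3)*(-1) = 7 - a/3)
A = 195/31 (A = 3 + 2*(102/62) = 3 + 2*(102*(1/62)) = 3 + 2*(51/31) = 3 + 102/31 = 195/31 ≈ 6.2903)
H(u) = 172/3 (H(u) = (7 - 1/3*(-4)) + 49 = (7 + 4/3) + 49 = 25/3 + 49 = 172/3)
H(1/(-50 - 25))*A = (172/3)*(195/31) = 11180/31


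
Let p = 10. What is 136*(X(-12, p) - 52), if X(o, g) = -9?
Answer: -8296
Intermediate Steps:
136*(X(-12, p) - 52) = 136*(-9 - 52) = 136*(-61) = -8296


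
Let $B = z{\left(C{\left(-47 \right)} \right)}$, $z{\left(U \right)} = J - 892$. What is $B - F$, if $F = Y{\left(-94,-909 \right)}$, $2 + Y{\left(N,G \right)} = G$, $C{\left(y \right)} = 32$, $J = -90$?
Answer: $-71$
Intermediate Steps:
$z{\left(U \right)} = -982$ ($z{\left(U \right)} = -90 - 892 = -982$)
$Y{\left(N,G \right)} = -2 + G$
$B = -982$
$F = -911$ ($F = -2 - 909 = -911$)
$B - F = -982 - -911 = -982 + 911 = -71$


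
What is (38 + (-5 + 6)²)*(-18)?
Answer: -702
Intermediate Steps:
(38 + (-5 + 6)²)*(-18) = (38 + 1²)*(-18) = (38 + 1)*(-18) = 39*(-18) = -702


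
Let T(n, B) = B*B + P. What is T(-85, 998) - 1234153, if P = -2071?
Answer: -240220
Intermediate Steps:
T(n, B) = -2071 + B² (T(n, B) = B*B - 2071 = B² - 2071 = -2071 + B²)
T(-85, 998) - 1234153 = (-2071 + 998²) - 1234153 = (-2071 + 996004) - 1234153 = 993933 - 1234153 = -240220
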